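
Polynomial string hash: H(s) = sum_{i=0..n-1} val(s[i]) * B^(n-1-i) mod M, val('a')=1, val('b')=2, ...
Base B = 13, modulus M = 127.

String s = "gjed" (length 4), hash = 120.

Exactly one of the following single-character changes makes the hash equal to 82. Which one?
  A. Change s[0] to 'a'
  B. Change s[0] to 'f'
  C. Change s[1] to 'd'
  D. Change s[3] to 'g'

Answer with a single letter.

Answer: B

Derivation:
Option A: s[0]='g'->'a', delta=(1-7)*13^3 mod 127 = 26, hash=120+26 mod 127 = 19
Option B: s[0]='g'->'f', delta=(6-7)*13^3 mod 127 = 89, hash=120+89 mod 127 = 82 <-- target
Option C: s[1]='j'->'d', delta=(4-10)*13^2 mod 127 = 2, hash=120+2 mod 127 = 122
Option D: s[3]='d'->'g', delta=(7-4)*13^0 mod 127 = 3, hash=120+3 mod 127 = 123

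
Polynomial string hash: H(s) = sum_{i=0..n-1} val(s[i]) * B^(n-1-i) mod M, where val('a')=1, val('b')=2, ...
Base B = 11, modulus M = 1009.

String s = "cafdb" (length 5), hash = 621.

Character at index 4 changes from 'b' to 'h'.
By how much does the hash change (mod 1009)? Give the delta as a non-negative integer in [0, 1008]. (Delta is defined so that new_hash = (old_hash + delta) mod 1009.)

Answer: 6

Derivation:
Delta formula: (val(new) - val(old)) * B^(n-1-k) mod M
  val('h') - val('b') = 8 - 2 = 6
  B^(n-1-k) = 11^0 mod 1009 = 1
  Delta = 6 * 1 mod 1009 = 6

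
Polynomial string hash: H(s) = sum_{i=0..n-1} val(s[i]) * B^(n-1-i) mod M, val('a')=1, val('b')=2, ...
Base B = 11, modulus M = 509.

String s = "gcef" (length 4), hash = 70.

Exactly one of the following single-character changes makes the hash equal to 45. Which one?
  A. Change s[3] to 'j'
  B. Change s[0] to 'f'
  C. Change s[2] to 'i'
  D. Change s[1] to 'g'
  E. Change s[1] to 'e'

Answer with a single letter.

Answer: D

Derivation:
Option A: s[3]='f'->'j', delta=(10-6)*11^0 mod 509 = 4, hash=70+4 mod 509 = 74
Option B: s[0]='g'->'f', delta=(6-7)*11^3 mod 509 = 196, hash=70+196 mod 509 = 266
Option C: s[2]='e'->'i', delta=(9-5)*11^1 mod 509 = 44, hash=70+44 mod 509 = 114
Option D: s[1]='c'->'g', delta=(7-3)*11^2 mod 509 = 484, hash=70+484 mod 509 = 45 <-- target
Option E: s[1]='c'->'e', delta=(5-3)*11^2 mod 509 = 242, hash=70+242 mod 509 = 312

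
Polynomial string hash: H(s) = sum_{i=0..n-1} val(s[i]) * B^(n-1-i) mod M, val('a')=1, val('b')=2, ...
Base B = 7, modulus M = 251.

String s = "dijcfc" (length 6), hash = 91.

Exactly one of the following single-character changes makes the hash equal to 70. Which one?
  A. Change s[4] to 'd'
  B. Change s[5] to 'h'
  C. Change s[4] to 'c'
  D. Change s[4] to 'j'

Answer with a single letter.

Option A: s[4]='f'->'d', delta=(4-6)*7^1 mod 251 = 237, hash=91+237 mod 251 = 77
Option B: s[5]='c'->'h', delta=(8-3)*7^0 mod 251 = 5, hash=91+5 mod 251 = 96
Option C: s[4]='f'->'c', delta=(3-6)*7^1 mod 251 = 230, hash=91+230 mod 251 = 70 <-- target
Option D: s[4]='f'->'j', delta=(10-6)*7^1 mod 251 = 28, hash=91+28 mod 251 = 119

Answer: C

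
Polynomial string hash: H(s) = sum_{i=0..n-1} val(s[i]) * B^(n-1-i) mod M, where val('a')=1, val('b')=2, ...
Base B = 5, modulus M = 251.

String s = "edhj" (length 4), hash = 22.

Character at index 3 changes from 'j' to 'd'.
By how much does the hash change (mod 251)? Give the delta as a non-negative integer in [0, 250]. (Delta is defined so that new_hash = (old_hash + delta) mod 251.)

Answer: 245

Derivation:
Delta formula: (val(new) - val(old)) * B^(n-1-k) mod M
  val('d') - val('j') = 4 - 10 = -6
  B^(n-1-k) = 5^0 mod 251 = 1
  Delta = -6 * 1 mod 251 = 245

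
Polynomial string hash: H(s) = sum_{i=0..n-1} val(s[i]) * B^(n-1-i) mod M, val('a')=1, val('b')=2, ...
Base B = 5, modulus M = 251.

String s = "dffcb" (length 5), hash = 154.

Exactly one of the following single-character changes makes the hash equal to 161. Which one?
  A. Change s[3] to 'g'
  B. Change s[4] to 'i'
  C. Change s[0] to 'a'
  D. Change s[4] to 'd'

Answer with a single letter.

Option A: s[3]='c'->'g', delta=(7-3)*5^1 mod 251 = 20, hash=154+20 mod 251 = 174
Option B: s[4]='b'->'i', delta=(9-2)*5^0 mod 251 = 7, hash=154+7 mod 251 = 161 <-- target
Option C: s[0]='d'->'a', delta=(1-4)*5^4 mod 251 = 133, hash=154+133 mod 251 = 36
Option D: s[4]='b'->'d', delta=(4-2)*5^0 mod 251 = 2, hash=154+2 mod 251 = 156

Answer: B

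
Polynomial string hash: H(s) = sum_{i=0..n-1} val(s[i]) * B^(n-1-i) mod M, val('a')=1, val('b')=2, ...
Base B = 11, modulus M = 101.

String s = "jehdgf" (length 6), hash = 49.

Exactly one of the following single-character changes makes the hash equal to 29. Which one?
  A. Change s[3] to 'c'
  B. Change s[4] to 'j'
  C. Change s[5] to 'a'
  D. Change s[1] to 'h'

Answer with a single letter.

Answer: A

Derivation:
Option A: s[3]='d'->'c', delta=(3-4)*11^2 mod 101 = 81, hash=49+81 mod 101 = 29 <-- target
Option B: s[4]='g'->'j', delta=(10-7)*11^1 mod 101 = 33, hash=49+33 mod 101 = 82
Option C: s[5]='f'->'a', delta=(1-6)*11^0 mod 101 = 96, hash=49+96 mod 101 = 44
Option D: s[1]='e'->'h', delta=(8-5)*11^4 mod 101 = 89, hash=49+89 mod 101 = 37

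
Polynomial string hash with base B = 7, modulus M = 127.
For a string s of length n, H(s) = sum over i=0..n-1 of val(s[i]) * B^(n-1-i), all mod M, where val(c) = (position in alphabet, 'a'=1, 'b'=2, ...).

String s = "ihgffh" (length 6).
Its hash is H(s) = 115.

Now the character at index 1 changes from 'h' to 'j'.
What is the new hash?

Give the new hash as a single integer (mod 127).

val('h') = 8, val('j') = 10
Position k = 1, exponent = n-1-k = 4
B^4 mod M = 7^4 mod 127 = 115
Delta = (10 - 8) * 115 mod 127 = 103
New hash = (115 + 103) mod 127 = 91

Answer: 91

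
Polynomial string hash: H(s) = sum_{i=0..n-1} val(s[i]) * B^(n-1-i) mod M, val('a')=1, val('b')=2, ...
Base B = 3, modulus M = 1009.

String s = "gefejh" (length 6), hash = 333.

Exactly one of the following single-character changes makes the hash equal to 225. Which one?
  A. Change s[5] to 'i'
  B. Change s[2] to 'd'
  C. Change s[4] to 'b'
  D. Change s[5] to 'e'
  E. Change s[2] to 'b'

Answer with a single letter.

Answer: E

Derivation:
Option A: s[5]='h'->'i', delta=(9-8)*3^0 mod 1009 = 1, hash=333+1 mod 1009 = 334
Option B: s[2]='f'->'d', delta=(4-6)*3^3 mod 1009 = 955, hash=333+955 mod 1009 = 279
Option C: s[4]='j'->'b', delta=(2-10)*3^1 mod 1009 = 985, hash=333+985 mod 1009 = 309
Option D: s[5]='h'->'e', delta=(5-8)*3^0 mod 1009 = 1006, hash=333+1006 mod 1009 = 330
Option E: s[2]='f'->'b', delta=(2-6)*3^3 mod 1009 = 901, hash=333+901 mod 1009 = 225 <-- target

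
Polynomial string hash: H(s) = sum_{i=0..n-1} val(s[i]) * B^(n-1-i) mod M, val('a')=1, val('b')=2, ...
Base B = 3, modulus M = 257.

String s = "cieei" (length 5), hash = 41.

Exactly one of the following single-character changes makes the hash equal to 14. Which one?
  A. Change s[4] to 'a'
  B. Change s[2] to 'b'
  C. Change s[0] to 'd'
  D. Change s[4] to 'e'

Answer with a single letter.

Option A: s[4]='i'->'a', delta=(1-9)*3^0 mod 257 = 249, hash=41+249 mod 257 = 33
Option B: s[2]='e'->'b', delta=(2-5)*3^2 mod 257 = 230, hash=41+230 mod 257 = 14 <-- target
Option C: s[0]='c'->'d', delta=(4-3)*3^4 mod 257 = 81, hash=41+81 mod 257 = 122
Option D: s[4]='i'->'e', delta=(5-9)*3^0 mod 257 = 253, hash=41+253 mod 257 = 37

Answer: B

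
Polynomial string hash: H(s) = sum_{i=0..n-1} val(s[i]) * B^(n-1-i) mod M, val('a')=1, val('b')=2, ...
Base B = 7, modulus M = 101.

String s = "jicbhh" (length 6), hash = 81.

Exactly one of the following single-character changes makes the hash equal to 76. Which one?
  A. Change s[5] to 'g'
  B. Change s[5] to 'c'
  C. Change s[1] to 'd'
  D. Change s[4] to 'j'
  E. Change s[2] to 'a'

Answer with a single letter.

Answer: B

Derivation:
Option A: s[5]='h'->'g', delta=(7-8)*7^0 mod 101 = 100, hash=81+100 mod 101 = 80
Option B: s[5]='h'->'c', delta=(3-8)*7^0 mod 101 = 96, hash=81+96 mod 101 = 76 <-- target
Option C: s[1]='i'->'d', delta=(4-9)*7^4 mod 101 = 14, hash=81+14 mod 101 = 95
Option D: s[4]='h'->'j', delta=(10-8)*7^1 mod 101 = 14, hash=81+14 mod 101 = 95
Option E: s[2]='c'->'a', delta=(1-3)*7^3 mod 101 = 21, hash=81+21 mod 101 = 1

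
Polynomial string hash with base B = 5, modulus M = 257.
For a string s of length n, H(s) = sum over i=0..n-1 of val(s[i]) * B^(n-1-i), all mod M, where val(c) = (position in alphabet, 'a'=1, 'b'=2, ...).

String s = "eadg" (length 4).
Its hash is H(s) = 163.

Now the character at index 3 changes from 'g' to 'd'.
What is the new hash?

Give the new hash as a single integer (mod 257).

val('g') = 7, val('d') = 4
Position k = 3, exponent = n-1-k = 0
B^0 mod M = 5^0 mod 257 = 1
Delta = (4 - 7) * 1 mod 257 = 254
New hash = (163 + 254) mod 257 = 160

Answer: 160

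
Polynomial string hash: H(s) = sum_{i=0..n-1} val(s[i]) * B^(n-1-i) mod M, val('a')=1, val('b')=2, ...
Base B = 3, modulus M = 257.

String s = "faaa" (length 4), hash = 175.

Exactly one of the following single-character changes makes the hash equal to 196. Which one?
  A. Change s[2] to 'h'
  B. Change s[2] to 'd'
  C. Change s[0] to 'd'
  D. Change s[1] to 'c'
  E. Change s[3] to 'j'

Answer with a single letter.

Answer: A

Derivation:
Option A: s[2]='a'->'h', delta=(8-1)*3^1 mod 257 = 21, hash=175+21 mod 257 = 196 <-- target
Option B: s[2]='a'->'d', delta=(4-1)*3^1 mod 257 = 9, hash=175+9 mod 257 = 184
Option C: s[0]='f'->'d', delta=(4-6)*3^3 mod 257 = 203, hash=175+203 mod 257 = 121
Option D: s[1]='a'->'c', delta=(3-1)*3^2 mod 257 = 18, hash=175+18 mod 257 = 193
Option E: s[3]='a'->'j', delta=(10-1)*3^0 mod 257 = 9, hash=175+9 mod 257 = 184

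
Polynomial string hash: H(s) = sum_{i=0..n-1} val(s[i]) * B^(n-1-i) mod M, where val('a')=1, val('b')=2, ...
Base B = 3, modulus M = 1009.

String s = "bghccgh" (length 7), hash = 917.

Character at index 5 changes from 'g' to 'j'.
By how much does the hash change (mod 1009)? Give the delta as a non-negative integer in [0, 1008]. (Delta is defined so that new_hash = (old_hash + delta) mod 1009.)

Delta formula: (val(new) - val(old)) * B^(n-1-k) mod M
  val('j') - val('g') = 10 - 7 = 3
  B^(n-1-k) = 3^1 mod 1009 = 3
  Delta = 3 * 3 mod 1009 = 9

Answer: 9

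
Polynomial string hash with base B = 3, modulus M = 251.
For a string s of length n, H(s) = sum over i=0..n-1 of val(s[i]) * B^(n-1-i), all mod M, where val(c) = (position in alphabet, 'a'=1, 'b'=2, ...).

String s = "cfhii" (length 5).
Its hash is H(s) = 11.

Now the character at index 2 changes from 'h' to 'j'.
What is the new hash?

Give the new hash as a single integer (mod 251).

Answer: 29

Derivation:
val('h') = 8, val('j') = 10
Position k = 2, exponent = n-1-k = 2
B^2 mod M = 3^2 mod 251 = 9
Delta = (10 - 8) * 9 mod 251 = 18
New hash = (11 + 18) mod 251 = 29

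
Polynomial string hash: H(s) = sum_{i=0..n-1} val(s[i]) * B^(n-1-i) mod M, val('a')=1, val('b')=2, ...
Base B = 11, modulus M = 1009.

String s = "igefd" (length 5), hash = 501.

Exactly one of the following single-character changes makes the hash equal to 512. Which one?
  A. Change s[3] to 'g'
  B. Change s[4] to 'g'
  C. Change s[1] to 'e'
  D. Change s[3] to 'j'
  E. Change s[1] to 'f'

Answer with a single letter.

Answer: A

Derivation:
Option A: s[3]='f'->'g', delta=(7-6)*11^1 mod 1009 = 11, hash=501+11 mod 1009 = 512 <-- target
Option B: s[4]='d'->'g', delta=(7-4)*11^0 mod 1009 = 3, hash=501+3 mod 1009 = 504
Option C: s[1]='g'->'e', delta=(5-7)*11^3 mod 1009 = 365, hash=501+365 mod 1009 = 866
Option D: s[3]='f'->'j', delta=(10-6)*11^1 mod 1009 = 44, hash=501+44 mod 1009 = 545
Option E: s[1]='g'->'f', delta=(6-7)*11^3 mod 1009 = 687, hash=501+687 mod 1009 = 179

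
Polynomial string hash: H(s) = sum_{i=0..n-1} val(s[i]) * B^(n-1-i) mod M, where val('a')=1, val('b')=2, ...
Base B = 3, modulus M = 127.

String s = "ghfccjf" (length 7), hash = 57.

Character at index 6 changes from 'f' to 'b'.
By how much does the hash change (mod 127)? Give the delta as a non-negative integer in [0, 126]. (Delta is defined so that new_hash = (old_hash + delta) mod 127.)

Delta formula: (val(new) - val(old)) * B^(n-1-k) mod M
  val('b') - val('f') = 2 - 6 = -4
  B^(n-1-k) = 3^0 mod 127 = 1
  Delta = -4 * 1 mod 127 = 123

Answer: 123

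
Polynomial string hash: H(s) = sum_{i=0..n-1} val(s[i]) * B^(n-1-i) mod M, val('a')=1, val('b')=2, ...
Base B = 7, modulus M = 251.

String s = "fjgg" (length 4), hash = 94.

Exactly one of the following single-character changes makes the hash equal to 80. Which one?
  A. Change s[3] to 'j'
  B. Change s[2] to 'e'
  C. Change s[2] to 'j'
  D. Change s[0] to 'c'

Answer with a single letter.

Answer: B

Derivation:
Option A: s[3]='g'->'j', delta=(10-7)*7^0 mod 251 = 3, hash=94+3 mod 251 = 97
Option B: s[2]='g'->'e', delta=(5-7)*7^1 mod 251 = 237, hash=94+237 mod 251 = 80 <-- target
Option C: s[2]='g'->'j', delta=(10-7)*7^1 mod 251 = 21, hash=94+21 mod 251 = 115
Option D: s[0]='f'->'c', delta=(3-6)*7^3 mod 251 = 226, hash=94+226 mod 251 = 69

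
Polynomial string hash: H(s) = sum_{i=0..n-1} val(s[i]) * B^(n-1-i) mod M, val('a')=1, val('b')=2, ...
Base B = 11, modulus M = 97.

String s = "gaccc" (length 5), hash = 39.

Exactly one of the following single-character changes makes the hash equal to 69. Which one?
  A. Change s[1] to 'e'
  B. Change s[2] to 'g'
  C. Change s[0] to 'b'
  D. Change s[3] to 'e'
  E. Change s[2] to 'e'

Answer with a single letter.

Answer: C

Derivation:
Option A: s[1]='a'->'e', delta=(5-1)*11^3 mod 97 = 86, hash=39+86 mod 97 = 28
Option B: s[2]='c'->'g', delta=(7-3)*11^2 mod 97 = 96, hash=39+96 mod 97 = 38
Option C: s[0]='g'->'b', delta=(2-7)*11^4 mod 97 = 30, hash=39+30 mod 97 = 69 <-- target
Option D: s[3]='c'->'e', delta=(5-3)*11^1 mod 97 = 22, hash=39+22 mod 97 = 61
Option E: s[2]='c'->'e', delta=(5-3)*11^2 mod 97 = 48, hash=39+48 mod 97 = 87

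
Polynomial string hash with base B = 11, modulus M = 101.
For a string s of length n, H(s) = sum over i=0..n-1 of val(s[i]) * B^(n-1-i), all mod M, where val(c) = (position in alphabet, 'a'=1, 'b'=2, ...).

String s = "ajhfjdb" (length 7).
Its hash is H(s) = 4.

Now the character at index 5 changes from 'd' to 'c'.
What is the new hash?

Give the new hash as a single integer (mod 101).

val('d') = 4, val('c') = 3
Position k = 5, exponent = n-1-k = 1
B^1 mod M = 11^1 mod 101 = 11
Delta = (3 - 4) * 11 mod 101 = 90
New hash = (4 + 90) mod 101 = 94

Answer: 94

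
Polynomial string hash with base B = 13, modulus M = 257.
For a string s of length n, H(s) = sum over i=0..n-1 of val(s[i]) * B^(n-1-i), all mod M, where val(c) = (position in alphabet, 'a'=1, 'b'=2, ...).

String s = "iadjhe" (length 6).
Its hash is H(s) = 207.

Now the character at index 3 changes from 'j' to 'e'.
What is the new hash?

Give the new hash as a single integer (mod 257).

val('j') = 10, val('e') = 5
Position k = 3, exponent = n-1-k = 2
B^2 mod M = 13^2 mod 257 = 169
Delta = (5 - 10) * 169 mod 257 = 183
New hash = (207 + 183) mod 257 = 133

Answer: 133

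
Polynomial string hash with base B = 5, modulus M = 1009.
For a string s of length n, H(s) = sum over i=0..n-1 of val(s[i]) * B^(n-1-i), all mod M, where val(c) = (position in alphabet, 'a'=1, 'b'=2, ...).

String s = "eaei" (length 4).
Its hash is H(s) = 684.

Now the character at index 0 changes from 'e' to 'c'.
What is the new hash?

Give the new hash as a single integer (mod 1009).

Answer: 434

Derivation:
val('e') = 5, val('c') = 3
Position k = 0, exponent = n-1-k = 3
B^3 mod M = 5^3 mod 1009 = 125
Delta = (3 - 5) * 125 mod 1009 = 759
New hash = (684 + 759) mod 1009 = 434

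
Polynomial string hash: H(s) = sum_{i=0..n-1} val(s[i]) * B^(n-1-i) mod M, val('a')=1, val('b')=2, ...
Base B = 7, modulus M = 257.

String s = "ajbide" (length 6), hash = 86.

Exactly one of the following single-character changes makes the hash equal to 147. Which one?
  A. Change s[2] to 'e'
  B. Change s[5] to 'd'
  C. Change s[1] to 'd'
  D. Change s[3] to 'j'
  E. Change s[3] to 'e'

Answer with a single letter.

Answer: E

Derivation:
Option A: s[2]='b'->'e', delta=(5-2)*7^3 mod 257 = 1, hash=86+1 mod 257 = 87
Option B: s[5]='e'->'d', delta=(4-5)*7^0 mod 257 = 256, hash=86+256 mod 257 = 85
Option C: s[1]='j'->'d', delta=(4-10)*7^4 mod 257 = 243, hash=86+243 mod 257 = 72
Option D: s[3]='i'->'j', delta=(10-9)*7^2 mod 257 = 49, hash=86+49 mod 257 = 135
Option E: s[3]='i'->'e', delta=(5-9)*7^2 mod 257 = 61, hash=86+61 mod 257 = 147 <-- target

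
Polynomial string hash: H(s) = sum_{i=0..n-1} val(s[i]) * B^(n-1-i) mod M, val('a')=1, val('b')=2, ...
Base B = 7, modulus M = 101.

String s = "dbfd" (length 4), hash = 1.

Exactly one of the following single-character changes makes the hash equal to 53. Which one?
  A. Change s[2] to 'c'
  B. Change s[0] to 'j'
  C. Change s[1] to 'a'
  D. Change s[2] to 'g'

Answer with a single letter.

Answer: C

Derivation:
Option A: s[2]='f'->'c', delta=(3-6)*7^1 mod 101 = 80, hash=1+80 mod 101 = 81
Option B: s[0]='d'->'j', delta=(10-4)*7^3 mod 101 = 38, hash=1+38 mod 101 = 39
Option C: s[1]='b'->'a', delta=(1-2)*7^2 mod 101 = 52, hash=1+52 mod 101 = 53 <-- target
Option D: s[2]='f'->'g', delta=(7-6)*7^1 mod 101 = 7, hash=1+7 mod 101 = 8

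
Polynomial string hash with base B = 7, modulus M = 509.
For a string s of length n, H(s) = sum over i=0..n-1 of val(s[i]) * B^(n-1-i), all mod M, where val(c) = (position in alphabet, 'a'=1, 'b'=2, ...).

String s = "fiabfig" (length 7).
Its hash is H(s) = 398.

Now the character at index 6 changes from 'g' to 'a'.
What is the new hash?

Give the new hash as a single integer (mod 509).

Answer: 392

Derivation:
val('g') = 7, val('a') = 1
Position k = 6, exponent = n-1-k = 0
B^0 mod M = 7^0 mod 509 = 1
Delta = (1 - 7) * 1 mod 509 = 503
New hash = (398 + 503) mod 509 = 392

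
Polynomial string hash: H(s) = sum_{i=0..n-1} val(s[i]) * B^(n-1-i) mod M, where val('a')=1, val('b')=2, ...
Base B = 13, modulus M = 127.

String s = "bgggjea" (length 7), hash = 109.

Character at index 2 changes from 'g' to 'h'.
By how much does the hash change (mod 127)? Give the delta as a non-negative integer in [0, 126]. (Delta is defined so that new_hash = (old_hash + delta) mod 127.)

Delta formula: (val(new) - val(old)) * B^(n-1-k) mod M
  val('h') - val('g') = 8 - 7 = 1
  B^(n-1-k) = 13^4 mod 127 = 113
  Delta = 1 * 113 mod 127 = 113

Answer: 113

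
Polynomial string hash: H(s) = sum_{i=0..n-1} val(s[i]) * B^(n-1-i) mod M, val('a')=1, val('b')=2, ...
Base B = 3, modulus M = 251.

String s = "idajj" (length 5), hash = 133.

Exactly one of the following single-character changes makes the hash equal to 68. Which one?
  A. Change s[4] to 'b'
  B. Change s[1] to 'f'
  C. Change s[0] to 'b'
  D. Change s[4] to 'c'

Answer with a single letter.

Option A: s[4]='j'->'b', delta=(2-10)*3^0 mod 251 = 243, hash=133+243 mod 251 = 125
Option B: s[1]='d'->'f', delta=(6-4)*3^3 mod 251 = 54, hash=133+54 mod 251 = 187
Option C: s[0]='i'->'b', delta=(2-9)*3^4 mod 251 = 186, hash=133+186 mod 251 = 68 <-- target
Option D: s[4]='j'->'c', delta=(3-10)*3^0 mod 251 = 244, hash=133+244 mod 251 = 126

Answer: C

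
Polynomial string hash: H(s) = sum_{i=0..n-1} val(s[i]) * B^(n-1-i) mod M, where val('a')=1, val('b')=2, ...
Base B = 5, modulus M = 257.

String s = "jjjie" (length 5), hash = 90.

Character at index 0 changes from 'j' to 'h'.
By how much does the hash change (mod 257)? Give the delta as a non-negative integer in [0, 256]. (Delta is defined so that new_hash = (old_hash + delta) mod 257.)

Answer: 35

Derivation:
Delta formula: (val(new) - val(old)) * B^(n-1-k) mod M
  val('h') - val('j') = 8 - 10 = -2
  B^(n-1-k) = 5^4 mod 257 = 111
  Delta = -2 * 111 mod 257 = 35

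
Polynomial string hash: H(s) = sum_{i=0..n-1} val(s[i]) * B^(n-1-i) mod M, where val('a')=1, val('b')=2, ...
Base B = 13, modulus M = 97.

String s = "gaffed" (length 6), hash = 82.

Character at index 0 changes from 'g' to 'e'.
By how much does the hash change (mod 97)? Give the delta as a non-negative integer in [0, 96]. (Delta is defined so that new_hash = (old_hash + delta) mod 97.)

Delta formula: (val(new) - val(old)) * B^(n-1-k) mod M
  val('e') - val('g') = 5 - 7 = -2
  B^(n-1-k) = 13^5 mod 97 = 74
  Delta = -2 * 74 mod 97 = 46

Answer: 46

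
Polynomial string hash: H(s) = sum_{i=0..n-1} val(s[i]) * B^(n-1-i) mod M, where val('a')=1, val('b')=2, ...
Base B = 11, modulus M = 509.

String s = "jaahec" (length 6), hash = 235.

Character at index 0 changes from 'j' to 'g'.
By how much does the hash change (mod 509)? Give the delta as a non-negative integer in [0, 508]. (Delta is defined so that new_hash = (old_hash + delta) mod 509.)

Answer: 397

Derivation:
Delta formula: (val(new) - val(old)) * B^(n-1-k) mod M
  val('g') - val('j') = 7 - 10 = -3
  B^(n-1-k) = 11^5 mod 509 = 207
  Delta = -3 * 207 mod 509 = 397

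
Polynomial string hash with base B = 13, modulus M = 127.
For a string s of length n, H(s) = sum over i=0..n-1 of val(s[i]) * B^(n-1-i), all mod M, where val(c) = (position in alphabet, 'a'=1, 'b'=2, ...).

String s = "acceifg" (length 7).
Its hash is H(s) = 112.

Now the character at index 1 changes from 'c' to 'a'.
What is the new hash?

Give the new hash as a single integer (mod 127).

Answer: 95

Derivation:
val('c') = 3, val('a') = 1
Position k = 1, exponent = n-1-k = 5
B^5 mod M = 13^5 mod 127 = 72
Delta = (1 - 3) * 72 mod 127 = 110
New hash = (112 + 110) mod 127 = 95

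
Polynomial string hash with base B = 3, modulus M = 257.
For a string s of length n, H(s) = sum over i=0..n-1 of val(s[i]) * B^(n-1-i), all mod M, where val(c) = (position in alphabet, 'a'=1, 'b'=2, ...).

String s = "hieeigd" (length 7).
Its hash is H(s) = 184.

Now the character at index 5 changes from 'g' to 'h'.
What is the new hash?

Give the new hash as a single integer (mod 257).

Answer: 187

Derivation:
val('g') = 7, val('h') = 8
Position k = 5, exponent = n-1-k = 1
B^1 mod M = 3^1 mod 257 = 3
Delta = (8 - 7) * 3 mod 257 = 3
New hash = (184 + 3) mod 257 = 187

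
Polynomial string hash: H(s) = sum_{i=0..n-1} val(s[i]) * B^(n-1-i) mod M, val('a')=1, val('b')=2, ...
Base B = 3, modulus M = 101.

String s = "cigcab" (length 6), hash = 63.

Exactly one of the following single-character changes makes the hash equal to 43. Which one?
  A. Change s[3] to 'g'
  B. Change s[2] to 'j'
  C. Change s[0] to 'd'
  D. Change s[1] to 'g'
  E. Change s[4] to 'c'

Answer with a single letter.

Option A: s[3]='c'->'g', delta=(7-3)*3^2 mod 101 = 36, hash=63+36 mod 101 = 99
Option B: s[2]='g'->'j', delta=(10-7)*3^3 mod 101 = 81, hash=63+81 mod 101 = 43 <-- target
Option C: s[0]='c'->'d', delta=(4-3)*3^5 mod 101 = 41, hash=63+41 mod 101 = 3
Option D: s[1]='i'->'g', delta=(7-9)*3^4 mod 101 = 40, hash=63+40 mod 101 = 2
Option E: s[4]='a'->'c', delta=(3-1)*3^1 mod 101 = 6, hash=63+6 mod 101 = 69

Answer: B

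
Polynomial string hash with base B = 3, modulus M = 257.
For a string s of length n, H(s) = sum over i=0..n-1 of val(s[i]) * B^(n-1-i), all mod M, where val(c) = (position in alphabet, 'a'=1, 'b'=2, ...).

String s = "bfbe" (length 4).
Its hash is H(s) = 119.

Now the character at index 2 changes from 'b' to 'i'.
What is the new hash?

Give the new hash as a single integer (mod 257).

Answer: 140

Derivation:
val('b') = 2, val('i') = 9
Position k = 2, exponent = n-1-k = 1
B^1 mod M = 3^1 mod 257 = 3
Delta = (9 - 2) * 3 mod 257 = 21
New hash = (119 + 21) mod 257 = 140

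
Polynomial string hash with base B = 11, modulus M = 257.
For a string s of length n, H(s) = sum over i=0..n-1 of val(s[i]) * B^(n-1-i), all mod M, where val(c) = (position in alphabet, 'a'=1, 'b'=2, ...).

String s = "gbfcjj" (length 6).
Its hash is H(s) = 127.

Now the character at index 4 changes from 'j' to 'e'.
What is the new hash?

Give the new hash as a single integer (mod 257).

Answer: 72

Derivation:
val('j') = 10, val('e') = 5
Position k = 4, exponent = n-1-k = 1
B^1 mod M = 11^1 mod 257 = 11
Delta = (5 - 10) * 11 mod 257 = 202
New hash = (127 + 202) mod 257 = 72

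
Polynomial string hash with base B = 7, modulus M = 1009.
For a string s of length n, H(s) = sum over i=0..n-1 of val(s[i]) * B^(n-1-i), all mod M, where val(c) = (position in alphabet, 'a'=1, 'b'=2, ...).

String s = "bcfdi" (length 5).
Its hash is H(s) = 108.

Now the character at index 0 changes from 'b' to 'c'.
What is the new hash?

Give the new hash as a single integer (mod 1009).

val('b') = 2, val('c') = 3
Position k = 0, exponent = n-1-k = 4
B^4 mod M = 7^4 mod 1009 = 383
Delta = (3 - 2) * 383 mod 1009 = 383
New hash = (108 + 383) mod 1009 = 491

Answer: 491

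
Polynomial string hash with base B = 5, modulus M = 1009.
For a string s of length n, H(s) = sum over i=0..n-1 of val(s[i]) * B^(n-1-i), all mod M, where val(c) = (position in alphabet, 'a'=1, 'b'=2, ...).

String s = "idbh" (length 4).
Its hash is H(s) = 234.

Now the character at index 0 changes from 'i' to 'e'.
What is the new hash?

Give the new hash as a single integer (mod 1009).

Answer: 743

Derivation:
val('i') = 9, val('e') = 5
Position k = 0, exponent = n-1-k = 3
B^3 mod M = 5^3 mod 1009 = 125
Delta = (5 - 9) * 125 mod 1009 = 509
New hash = (234 + 509) mod 1009 = 743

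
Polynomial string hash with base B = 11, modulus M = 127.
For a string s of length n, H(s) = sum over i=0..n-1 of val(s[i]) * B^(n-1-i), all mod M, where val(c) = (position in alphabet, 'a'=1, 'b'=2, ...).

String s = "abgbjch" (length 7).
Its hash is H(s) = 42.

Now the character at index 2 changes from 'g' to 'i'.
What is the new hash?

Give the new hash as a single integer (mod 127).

Answer: 114

Derivation:
val('g') = 7, val('i') = 9
Position k = 2, exponent = n-1-k = 4
B^4 mod M = 11^4 mod 127 = 36
Delta = (9 - 7) * 36 mod 127 = 72
New hash = (42 + 72) mod 127 = 114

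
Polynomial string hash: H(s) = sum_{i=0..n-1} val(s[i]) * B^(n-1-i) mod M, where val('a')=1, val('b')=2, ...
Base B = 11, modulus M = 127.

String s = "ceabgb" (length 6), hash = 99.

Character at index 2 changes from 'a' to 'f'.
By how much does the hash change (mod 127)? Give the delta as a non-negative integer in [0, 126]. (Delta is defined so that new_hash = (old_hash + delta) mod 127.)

Delta formula: (val(new) - val(old)) * B^(n-1-k) mod M
  val('f') - val('a') = 6 - 1 = 5
  B^(n-1-k) = 11^3 mod 127 = 61
  Delta = 5 * 61 mod 127 = 51

Answer: 51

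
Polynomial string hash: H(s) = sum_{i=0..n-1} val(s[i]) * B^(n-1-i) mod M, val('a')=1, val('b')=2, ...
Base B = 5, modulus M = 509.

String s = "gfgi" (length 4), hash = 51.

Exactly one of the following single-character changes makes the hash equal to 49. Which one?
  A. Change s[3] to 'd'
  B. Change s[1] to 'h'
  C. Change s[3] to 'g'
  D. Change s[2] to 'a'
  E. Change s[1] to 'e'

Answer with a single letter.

Answer: C

Derivation:
Option A: s[3]='i'->'d', delta=(4-9)*5^0 mod 509 = 504, hash=51+504 mod 509 = 46
Option B: s[1]='f'->'h', delta=(8-6)*5^2 mod 509 = 50, hash=51+50 mod 509 = 101
Option C: s[3]='i'->'g', delta=(7-9)*5^0 mod 509 = 507, hash=51+507 mod 509 = 49 <-- target
Option D: s[2]='g'->'a', delta=(1-7)*5^1 mod 509 = 479, hash=51+479 mod 509 = 21
Option E: s[1]='f'->'e', delta=(5-6)*5^2 mod 509 = 484, hash=51+484 mod 509 = 26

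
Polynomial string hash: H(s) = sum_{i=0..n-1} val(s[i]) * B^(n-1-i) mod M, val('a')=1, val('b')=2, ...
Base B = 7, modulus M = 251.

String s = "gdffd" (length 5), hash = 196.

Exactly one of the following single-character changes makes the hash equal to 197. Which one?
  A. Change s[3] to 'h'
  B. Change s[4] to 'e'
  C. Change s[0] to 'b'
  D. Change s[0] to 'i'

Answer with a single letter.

Option A: s[3]='f'->'h', delta=(8-6)*7^1 mod 251 = 14, hash=196+14 mod 251 = 210
Option B: s[4]='d'->'e', delta=(5-4)*7^0 mod 251 = 1, hash=196+1 mod 251 = 197 <-- target
Option C: s[0]='g'->'b', delta=(2-7)*7^4 mod 251 = 43, hash=196+43 mod 251 = 239
Option D: s[0]='g'->'i', delta=(9-7)*7^4 mod 251 = 33, hash=196+33 mod 251 = 229

Answer: B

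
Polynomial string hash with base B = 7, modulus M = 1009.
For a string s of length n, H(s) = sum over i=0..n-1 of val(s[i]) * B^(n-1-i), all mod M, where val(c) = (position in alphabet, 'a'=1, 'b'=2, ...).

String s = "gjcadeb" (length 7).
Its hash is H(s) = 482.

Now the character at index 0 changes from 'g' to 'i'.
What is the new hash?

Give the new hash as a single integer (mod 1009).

val('g') = 7, val('i') = 9
Position k = 0, exponent = n-1-k = 6
B^6 mod M = 7^6 mod 1009 = 605
Delta = (9 - 7) * 605 mod 1009 = 201
New hash = (482 + 201) mod 1009 = 683

Answer: 683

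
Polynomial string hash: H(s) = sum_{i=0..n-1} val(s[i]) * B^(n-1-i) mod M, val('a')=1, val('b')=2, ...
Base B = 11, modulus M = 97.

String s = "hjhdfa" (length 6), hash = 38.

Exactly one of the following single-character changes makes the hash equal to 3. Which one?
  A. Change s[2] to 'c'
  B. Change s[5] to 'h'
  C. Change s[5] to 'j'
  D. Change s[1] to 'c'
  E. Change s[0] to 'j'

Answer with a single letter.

Option A: s[2]='h'->'c', delta=(3-8)*11^3 mod 97 = 38, hash=38+38 mod 97 = 76
Option B: s[5]='a'->'h', delta=(8-1)*11^0 mod 97 = 7, hash=38+7 mod 97 = 45
Option C: s[5]='a'->'j', delta=(10-1)*11^0 mod 97 = 9, hash=38+9 mod 97 = 47
Option D: s[1]='j'->'c', delta=(3-10)*11^4 mod 97 = 42, hash=38+42 mod 97 = 80
Option E: s[0]='h'->'j', delta=(10-8)*11^5 mod 97 = 62, hash=38+62 mod 97 = 3 <-- target

Answer: E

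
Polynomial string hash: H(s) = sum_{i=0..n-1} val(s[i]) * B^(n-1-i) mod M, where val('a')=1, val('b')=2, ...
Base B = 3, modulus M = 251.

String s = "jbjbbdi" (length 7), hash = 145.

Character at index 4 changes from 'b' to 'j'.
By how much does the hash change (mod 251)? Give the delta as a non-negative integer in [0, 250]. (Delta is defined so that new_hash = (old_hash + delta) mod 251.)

Delta formula: (val(new) - val(old)) * B^(n-1-k) mod M
  val('j') - val('b') = 10 - 2 = 8
  B^(n-1-k) = 3^2 mod 251 = 9
  Delta = 8 * 9 mod 251 = 72

Answer: 72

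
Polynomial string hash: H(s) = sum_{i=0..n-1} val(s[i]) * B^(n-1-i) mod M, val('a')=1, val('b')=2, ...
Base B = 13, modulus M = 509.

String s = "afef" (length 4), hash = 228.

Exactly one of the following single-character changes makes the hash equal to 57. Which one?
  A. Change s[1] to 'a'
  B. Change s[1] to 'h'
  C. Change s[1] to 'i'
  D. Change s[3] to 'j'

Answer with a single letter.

Option A: s[1]='f'->'a', delta=(1-6)*13^2 mod 509 = 173, hash=228+173 mod 509 = 401
Option B: s[1]='f'->'h', delta=(8-6)*13^2 mod 509 = 338, hash=228+338 mod 509 = 57 <-- target
Option C: s[1]='f'->'i', delta=(9-6)*13^2 mod 509 = 507, hash=228+507 mod 509 = 226
Option D: s[3]='f'->'j', delta=(10-6)*13^0 mod 509 = 4, hash=228+4 mod 509 = 232

Answer: B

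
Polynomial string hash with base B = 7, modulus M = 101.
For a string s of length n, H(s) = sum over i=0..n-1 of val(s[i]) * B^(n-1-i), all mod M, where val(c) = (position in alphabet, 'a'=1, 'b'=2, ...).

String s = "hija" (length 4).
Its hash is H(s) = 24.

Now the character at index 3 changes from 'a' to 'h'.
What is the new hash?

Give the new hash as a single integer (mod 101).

Answer: 31

Derivation:
val('a') = 1, val('h') = 8
Position k = 3, exponent = n-1-k = 0
B^0 mod M = 7^0 mod 101 = 1
Delta = (8 - 1) * 1 mod 101 = 7
New hash = (24 + 7) mod 101 = 31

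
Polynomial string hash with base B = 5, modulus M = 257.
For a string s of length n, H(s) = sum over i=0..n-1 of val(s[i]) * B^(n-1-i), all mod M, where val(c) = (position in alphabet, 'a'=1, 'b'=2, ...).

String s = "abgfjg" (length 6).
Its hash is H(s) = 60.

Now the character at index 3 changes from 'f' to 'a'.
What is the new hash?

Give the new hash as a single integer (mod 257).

Answer: 192

Derivation:
val('f') = 6, val('a') = 1
Position k = 3, exponent = n-1-k = 2
B^2 mod M = 5^2 mod 257 = 25
Delta = (1 - 6) * 25 mod 257 = 132
New hash = (60 + 132) mod 257 = 192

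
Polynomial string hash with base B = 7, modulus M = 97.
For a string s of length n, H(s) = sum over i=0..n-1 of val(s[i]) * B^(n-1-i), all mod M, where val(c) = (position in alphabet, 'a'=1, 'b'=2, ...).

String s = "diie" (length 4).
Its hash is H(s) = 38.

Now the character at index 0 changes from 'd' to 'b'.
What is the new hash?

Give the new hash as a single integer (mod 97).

Answer: 31

Derivation:
val('d') = 4, val('b') = 2
Position k = 0, exponent = n-1-k = 3
B^3 mod M = 7^3 mod 97 = 52
Delta = (2 - 4) * 52 mod 97 = 90
New hash = (38 + 90) mod 97 = 31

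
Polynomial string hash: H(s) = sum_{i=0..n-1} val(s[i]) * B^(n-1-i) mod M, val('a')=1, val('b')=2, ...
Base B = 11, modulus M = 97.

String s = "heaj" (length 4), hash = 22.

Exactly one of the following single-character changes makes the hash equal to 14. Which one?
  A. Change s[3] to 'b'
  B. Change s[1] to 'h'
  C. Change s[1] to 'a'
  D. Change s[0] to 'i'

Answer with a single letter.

Answer: A

Derivation:
Option A: s[3]='j'->'b', delta=(2-10)*11^0 mod 97 = 89, hash=22+89 mod 97 = 14 <-- target
Option B: s[1]='e'->'h', delta=(8-5)*11^2 mod 97 = 72, hash=22+72 mod 97 = 94
Option C: s[1]='e'->'a', delta=(1-5)*11^2 mod 97 = 1, hash=22+1 mod 97 = 23
Option D: s[0]='h'->'i', delta=(9-8)*11^3 mod 97 = 70, hash=22+70 mod 97 = 92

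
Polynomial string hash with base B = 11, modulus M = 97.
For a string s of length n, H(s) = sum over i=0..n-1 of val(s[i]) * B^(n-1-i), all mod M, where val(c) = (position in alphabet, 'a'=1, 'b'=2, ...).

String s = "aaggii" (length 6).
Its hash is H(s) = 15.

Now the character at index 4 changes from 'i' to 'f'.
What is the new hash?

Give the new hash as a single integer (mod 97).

val('i') = 9, val('f') = 6
Position k = 4, exponent = n-1-k = 1
B^1 mod M = 11^1 mod 97 = 11
Delta = (6 - 9) * 11 mod 97 = 64
New hash = (15 + 64) mod 97 = 79

Answer: 79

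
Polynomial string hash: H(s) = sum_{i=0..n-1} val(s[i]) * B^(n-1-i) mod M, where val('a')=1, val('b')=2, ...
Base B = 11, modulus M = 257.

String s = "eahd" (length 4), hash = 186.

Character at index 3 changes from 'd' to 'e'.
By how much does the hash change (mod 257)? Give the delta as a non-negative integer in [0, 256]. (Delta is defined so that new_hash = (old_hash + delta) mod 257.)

Delta formula: (val(new) - val(old)) * B^(n-1-k) mod M
  val('e') - val('d') = 5 - 4 = 1
  B^(n-1-k) = 11^0 mod 257 = 1
  Delta = 1 * 1 mod 257 = 1

Answer: 1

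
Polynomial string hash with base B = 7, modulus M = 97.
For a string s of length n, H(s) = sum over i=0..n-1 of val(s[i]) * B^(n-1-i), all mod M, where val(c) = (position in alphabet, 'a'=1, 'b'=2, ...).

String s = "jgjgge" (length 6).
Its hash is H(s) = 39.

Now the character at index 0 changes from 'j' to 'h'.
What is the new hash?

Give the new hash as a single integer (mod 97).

Answer: 84

Derivation:
val('j') = 10, val('h') = 8
Position k = 0, exponent = n-1-k = 5
B^5 mod M = 7^5 mod 97 = 26
Delta = (8 - 10) * 26 mod 97 = 45
New hash = (39 + 45) mod 97 = 84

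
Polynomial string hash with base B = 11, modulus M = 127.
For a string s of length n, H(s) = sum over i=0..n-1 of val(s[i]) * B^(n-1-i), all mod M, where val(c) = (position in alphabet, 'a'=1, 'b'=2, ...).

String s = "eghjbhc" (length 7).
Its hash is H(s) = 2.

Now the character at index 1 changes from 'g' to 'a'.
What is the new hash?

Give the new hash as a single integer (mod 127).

val('g') = 7, val('a') = 1
Position k = 1, exponent = n-1-k = 5
B^5 mod M = 11^5 mod 127 = 15
Delta = (1 - 7) * 15 mod 127 = 37
New hash = (2 + 37) mod 127 = 39

Answer: 39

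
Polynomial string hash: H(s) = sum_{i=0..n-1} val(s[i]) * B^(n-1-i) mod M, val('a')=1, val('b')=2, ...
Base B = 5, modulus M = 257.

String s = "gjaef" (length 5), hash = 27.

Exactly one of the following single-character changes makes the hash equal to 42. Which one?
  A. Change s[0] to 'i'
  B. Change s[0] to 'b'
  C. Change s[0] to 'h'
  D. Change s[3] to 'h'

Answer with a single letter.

Answer: D

Derivation:
Option A: s[0]='g'->'i', delta=(9-7)*5^4 mod 257 = 222, hash=27+222 mod 257 = 249
Option B: s[0]='g'->'b', delta=(2-7)*5^4 mod 257 = 216, hash=27+216 mod 257 = 243
Option C: s[0]='g'->'h', delta=(8-7)*5^4 mod 257 = 111, hash=27+111 mod 257 = 138
Option D: s[3]='e'->'h', delta=(8-5)*5^1 mod 257 = 15, hash=27+15 mod 257 = 42 <-- target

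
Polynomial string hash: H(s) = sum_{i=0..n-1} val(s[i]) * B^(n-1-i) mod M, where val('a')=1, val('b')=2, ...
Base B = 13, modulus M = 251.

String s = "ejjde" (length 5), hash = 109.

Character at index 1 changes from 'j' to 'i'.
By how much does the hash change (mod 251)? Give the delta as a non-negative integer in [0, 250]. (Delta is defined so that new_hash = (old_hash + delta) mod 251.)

Answer: 62

Derivation:
Delta formula: (val(new) - val(old)) * B^(n-1-k) mod M
  val('i') - val('j') = 9 - 10 = -1
  B^(n-1-k) = 13^3 mod 251 = 189
  Delta = -1 * 189 mod 251 = 62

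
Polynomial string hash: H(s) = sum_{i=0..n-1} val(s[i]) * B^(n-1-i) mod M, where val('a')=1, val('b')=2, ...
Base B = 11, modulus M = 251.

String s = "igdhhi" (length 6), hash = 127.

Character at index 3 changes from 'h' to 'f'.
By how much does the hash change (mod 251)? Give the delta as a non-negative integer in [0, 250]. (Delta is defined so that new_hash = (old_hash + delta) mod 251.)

Answer: 9

Derivation:
Delta formula: (val(new) - val(old)) * B^(n-1-k) mod M
  val('f') - val('h') = 6 - 8 = -2
  B^(n-1-k) = 11^2 mod 251 = 121
  Delta = -2 * 121 mod 251 = 9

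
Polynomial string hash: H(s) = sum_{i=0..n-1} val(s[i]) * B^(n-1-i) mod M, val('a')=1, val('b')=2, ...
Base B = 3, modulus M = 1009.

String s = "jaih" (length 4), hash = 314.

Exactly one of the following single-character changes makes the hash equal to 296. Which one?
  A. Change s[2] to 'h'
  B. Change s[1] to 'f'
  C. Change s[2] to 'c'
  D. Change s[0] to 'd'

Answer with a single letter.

Answer: C

Derivation:
Option A: s[2]='i'->'h', delta=(8-9)*3^1 mod 1009 = 1006, hash=314+1006 mod 1009 = 311
Option B: s[1]='a'->'f', delta=(6-1)*3^2 mod 1009 = 45, hash=314+45 mod 1009 = 359
Option C: s[2]='i'->'c', delta=(3-9)*3^1 mod 1009 = 991, hash=314+991 mod 1009 = 296 <-- target
Option D: s[0]='j'->'d', delta=(4-10)*3^3 mod 1009 = 847, hash=314+847 mod 1009 = 152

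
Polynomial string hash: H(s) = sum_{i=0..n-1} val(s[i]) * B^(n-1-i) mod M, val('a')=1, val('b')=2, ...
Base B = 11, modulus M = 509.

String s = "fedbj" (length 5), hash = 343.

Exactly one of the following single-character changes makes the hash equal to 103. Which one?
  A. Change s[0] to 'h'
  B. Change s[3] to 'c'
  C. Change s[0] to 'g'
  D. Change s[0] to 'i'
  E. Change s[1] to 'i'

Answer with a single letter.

Answer: A

Derivation:
Option A: s[0]='f'->'h', delta=(8-6)*11^4 mod 509 = 269, hash=343+269 mod 509 = 103 <-- target
Option B: s[3]='b'->'c', delta=(3-2)*11^1 mod 509 = 11, hash=343+11 mod 509 = 354
Option C: s[0]='f'->'g', delta=(7-6)*11^4 mod 509 = 389, hash=343+389 mod 509 = 223
Option D: s[0]='f'->'i', delta=(9-6)*11^4 mod 509 = 149, hash=343+149 mod 509 = 492
Option E: s[1]='e'->'i', delta=(9-5)*11^3 mod 509 = 234, hash=343+234 mod 509 = 68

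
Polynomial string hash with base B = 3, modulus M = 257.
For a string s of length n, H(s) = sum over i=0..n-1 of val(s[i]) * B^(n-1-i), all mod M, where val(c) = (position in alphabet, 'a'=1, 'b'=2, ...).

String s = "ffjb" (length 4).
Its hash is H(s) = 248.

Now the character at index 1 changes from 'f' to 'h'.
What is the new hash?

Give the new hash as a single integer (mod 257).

val('f') = 6, val('h') = 8
Position k = 1, exponent = n-1-k = 2
B^2 mod M = 3^2 mod 257 = 9
Delta = (8 - 6) * 9 mod 257 = 18
New hash = (248 + 18) mod 257 = 9

Answer: 9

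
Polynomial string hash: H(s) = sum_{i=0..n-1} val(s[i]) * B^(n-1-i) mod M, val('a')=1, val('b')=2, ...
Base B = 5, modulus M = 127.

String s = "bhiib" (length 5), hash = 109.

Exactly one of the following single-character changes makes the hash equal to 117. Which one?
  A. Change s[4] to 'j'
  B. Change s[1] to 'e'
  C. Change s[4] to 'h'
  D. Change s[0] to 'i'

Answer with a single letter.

Answer: A

Derivation:
Option A: s[4]='b'->'j', delta=(10-2)*5^0 mod 127 = 8, hash=109+8 mod 127 = 117 <-- target
Option B: s[1]='h'->'e', delta=(5-8)*5^3 mod 127 = 6, hash=109+6 mod 127 = 115
Option C: s[4]='b'->'h', delta=(8-2)*5^0 mod 127 = 6, hash=109+6 mod 127 = 115
Option D: s[0]='b'->'i', delta=(9-2)*5^4 mod 127 = 57, hash=109+57 mod 127 = 39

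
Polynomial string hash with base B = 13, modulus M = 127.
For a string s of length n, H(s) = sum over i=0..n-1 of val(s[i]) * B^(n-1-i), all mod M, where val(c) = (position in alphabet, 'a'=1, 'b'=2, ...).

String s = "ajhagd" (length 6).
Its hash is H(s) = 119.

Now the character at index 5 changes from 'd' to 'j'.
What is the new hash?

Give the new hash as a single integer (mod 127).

Answer: 125

Derivation:
val('d') = 4, val('j') = 10
Position k = 5, exponent = n-1-k = 0
B^0 mod M = 13^0 mod 127 = 1
Delta = (10 - 4) * 1 mod 127 = 6
New hash = (119 + 6) mod 127 = 125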